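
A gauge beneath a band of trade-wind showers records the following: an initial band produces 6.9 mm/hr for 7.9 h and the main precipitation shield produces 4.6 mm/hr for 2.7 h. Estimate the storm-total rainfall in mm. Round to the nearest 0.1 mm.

total ≈ 66.9 mm

Total = Σ Rᵢ Δtᵢ = 6.9 × 7.9 + 4.6 × 2.7
      = 54.51 + 12.42 = 66.9 mm.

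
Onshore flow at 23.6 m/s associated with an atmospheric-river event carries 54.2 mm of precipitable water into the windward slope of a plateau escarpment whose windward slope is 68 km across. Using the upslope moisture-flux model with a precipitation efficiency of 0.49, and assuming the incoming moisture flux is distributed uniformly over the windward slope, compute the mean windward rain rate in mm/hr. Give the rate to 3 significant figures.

Incoming column moisture flux per unit ridge length: F = V × PW = 23.6 × 54.2 = 1279.12 mm·m/s.
Spread over the 68 km slope with efficiency ε = 0.49: R = ε·F/W = 0.49 × 1279.12 / 68000 m = 9.217e-03 mm/s.
R = 9.217e-03 × 3600 = 33.2 mm/hr.

R ≈ 33.2 mm/hr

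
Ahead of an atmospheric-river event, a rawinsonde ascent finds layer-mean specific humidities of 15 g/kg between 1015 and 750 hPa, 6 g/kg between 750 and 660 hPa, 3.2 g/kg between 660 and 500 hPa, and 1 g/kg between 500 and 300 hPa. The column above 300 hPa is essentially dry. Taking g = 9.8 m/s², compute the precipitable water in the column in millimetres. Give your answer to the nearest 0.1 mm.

PW ≈ 53.3 mm

Precipitable water is the column-integrated vapour mass per unit area: PW = (1/g) Σ q̄ Δp, with q in kg/kg and Δp in Pa (1 kg/m² of water = 1 mm).
Layer 1015–750 hPa: Δp = 265 hPa = 26500 Pa, q̄ = 0.015 kg/kg → 0.015 × 26500 / 9.8 = 40.56 mm
Layer 750–660 hPa: Δp = 90 hPa = 9000 Pa, q̄ = 0.006 kg/kg → 0.006 × 9000 / 9.8 = 5.51 mm
Layer 660–500 hPa: Δp = 160 hPa = 16000 Pa, q̄ = 0.0032 kg/kg → 0.0032 × 16000 / 9.8 = 5.22 mm
Layer 500–300 hPa: Δp = 200 hPa = 20000 Pa, q̄ = 0.001 kg/kg → 0.001 × 20000 / 9.8 = 2.04 mm
PW = 40.56 + 5.51 + 5.22 + 2.04 = 53.33 ≈ 53.3 mm.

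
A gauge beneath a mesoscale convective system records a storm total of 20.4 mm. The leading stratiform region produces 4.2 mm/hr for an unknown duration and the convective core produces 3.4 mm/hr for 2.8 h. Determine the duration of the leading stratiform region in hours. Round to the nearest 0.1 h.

Known phases: 3.4 × 2.8 = 9.52 mm.
Remaining depth = 20.4 − 9.52 = 10.88 mm.
Duration = 10.88 / 4.2 = 2.6 h.

duration ≈ 2.6 h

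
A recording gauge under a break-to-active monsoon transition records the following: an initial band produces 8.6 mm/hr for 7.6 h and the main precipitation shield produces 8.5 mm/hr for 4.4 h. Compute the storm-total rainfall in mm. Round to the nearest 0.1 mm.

Total = Σ Rᵢ Δtᵢ = 8.6 × 7.6 + 8.5 × 4.4
      = 65.36 + 37.4 = 102.8 mm.

total ≈ 102.8 mm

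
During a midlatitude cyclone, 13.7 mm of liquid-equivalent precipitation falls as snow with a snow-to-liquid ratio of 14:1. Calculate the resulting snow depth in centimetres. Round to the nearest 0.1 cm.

snow depth ≈ 19.2 cm

Snow depth = liquid × ratio = 13.7 mm × 14 = 191.8 mm = 19.2 cm.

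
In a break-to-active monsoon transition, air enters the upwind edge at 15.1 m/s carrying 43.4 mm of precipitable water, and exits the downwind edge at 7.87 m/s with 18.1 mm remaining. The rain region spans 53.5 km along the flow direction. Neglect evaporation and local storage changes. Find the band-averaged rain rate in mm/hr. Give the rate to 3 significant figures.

R ≈ 34.5 mm/hr

Column moisture flux per unit crosswind length is F = V × PW.
Inflow: F_in = 15.1 × 43.4 = 655.34 mm·m/s
Outflow: F_out = 7.87 × 18.1 = 142.447 mm·m/s
Steady-state rate R = (F_in − F_out)/L = (655.34 − 142.447) / 53500 m = 9.587e-03 mm/s.
R = 9.587e-03 × 3600 = 34.5 mm/hr.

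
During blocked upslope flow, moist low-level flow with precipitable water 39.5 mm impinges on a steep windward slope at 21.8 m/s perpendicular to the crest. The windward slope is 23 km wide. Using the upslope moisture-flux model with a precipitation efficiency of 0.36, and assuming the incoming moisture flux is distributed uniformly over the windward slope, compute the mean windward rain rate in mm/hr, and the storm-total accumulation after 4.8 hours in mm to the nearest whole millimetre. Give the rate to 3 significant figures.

R ≈ 48.5 mm/hr; total ≈ 233 mm

Incoming column moisture flux per unit ridge length: F = V × PW = 21.8 × 39.5 = 861.1 mm·m/s.
Spread over the 23 km slope with efficiency ε = 0.36: R = ε·F/W = 0.36 × 861.1 / 23000 m = 1.348e-02 mm/s.
R = 1.348e-02 × 3600 = 48.5 mm/hr.
Over 4.8 h: total = 48.5 × 4.8 = 232.8 ≈ 233 mm.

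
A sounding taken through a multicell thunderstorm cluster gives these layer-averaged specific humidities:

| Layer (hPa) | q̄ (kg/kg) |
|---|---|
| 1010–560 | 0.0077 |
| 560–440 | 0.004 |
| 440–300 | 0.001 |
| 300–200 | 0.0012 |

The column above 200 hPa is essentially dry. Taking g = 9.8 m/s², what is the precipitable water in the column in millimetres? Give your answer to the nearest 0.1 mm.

Precipitable water is the column-integrated vapour mass per unit area: PW = (1/g) Σ q̄ Δp, with q in kg/kg and Δp in Pa (1 kg/m² of water = 1 mm).
Layer 1010–560 hPa: Δp = 450 hPa = 45000 Pa, q̄ = 0.0077 kg/kg → 0.0077 × 45000 / 9.8 = 35.36 mm
Layer 560–440 hPa: Δp = 120 hPa = 12000 Pa, q̄ = 0.004 kg/kg → 0.004 × 12000 / 9.8 = 4.90 mm
Layer 440–300 hPa: Δp = 140 hPa = 14000 Pa, q̄ = 0.001 kg/kg → 0.001 × 14000 / 9.8 = 1.43 mm
Layer 300–200 hPa: Δp = 100 hPa = 10000 Pa, q̄ = 0.0012 kg/kg → 0.0012 × 10000 / 9.8 = 1.22 mm
PW = 35.36 + 4.90 + 1.43 + 1.22 = 42.91 ≈ 42.9 mm.

PW ≈ 42.9 mm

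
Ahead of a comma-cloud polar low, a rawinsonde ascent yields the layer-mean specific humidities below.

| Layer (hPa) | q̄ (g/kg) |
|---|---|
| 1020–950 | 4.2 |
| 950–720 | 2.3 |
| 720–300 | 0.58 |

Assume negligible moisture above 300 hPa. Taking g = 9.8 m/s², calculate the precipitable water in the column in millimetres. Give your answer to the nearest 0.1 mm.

Precipitable water is the column-integrated vapour mass per unit area: PW = (1/g) Σ q̄ Δp, with q in kg/kg and Δp in Pa (1 kg/m² of water = 1 mm).
Layer 1020–950 hPa: Δp = 70 hPa = 7000 Pa, q̄ = 0.0042 kg/kg → 0.0042 × 7000 / 9.8 = 3.00 mm
Layer 950–720 hPa: Δp = 230 hPa = 23000 Pa, q̄ = 0.0023 kg/kg → 0.0023 × 23000 / 9.8 = 5.40 mm
Layer 720–300 hPa: Δp = 420 hPa = 42000 Pa, q̄ = 0.00058 kg/kg → 0.00058 × 42000 / 9.8 = 2.49 mm
PW = 3.00 + 5.40 + 2.49 = 10.89 ≈ 10.9 mm.

PW ≈ 10.9 mm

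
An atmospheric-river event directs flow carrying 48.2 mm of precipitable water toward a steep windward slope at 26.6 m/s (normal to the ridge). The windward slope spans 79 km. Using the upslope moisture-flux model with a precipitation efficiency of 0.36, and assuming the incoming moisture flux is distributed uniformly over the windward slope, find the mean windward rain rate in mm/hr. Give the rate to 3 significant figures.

Incoming column moisture flux per unit ridge length: F = V × PW = 26.6 × 48.2 = 1282.12 mm·m/s.
Spread over the 79 km slope with efficiency ε = 0.36: R = ε·F/W = 0.36 × 1282.12 / 79000 m = 5.843e-03 mm/s.
R = 5.843e-03 × 3600 = 21.0 mm/hr.

R ≈ 21.0 mm/hr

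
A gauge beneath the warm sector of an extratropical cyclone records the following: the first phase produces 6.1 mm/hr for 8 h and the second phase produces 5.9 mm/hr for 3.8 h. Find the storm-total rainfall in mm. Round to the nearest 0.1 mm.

total ≈ 71.2 mm

Total = Σ Rᵢ Δtᵢ = 6.1 × 8 + 5.9 × 3.8
      = 48.8 + 22.42 = 71.2 mm.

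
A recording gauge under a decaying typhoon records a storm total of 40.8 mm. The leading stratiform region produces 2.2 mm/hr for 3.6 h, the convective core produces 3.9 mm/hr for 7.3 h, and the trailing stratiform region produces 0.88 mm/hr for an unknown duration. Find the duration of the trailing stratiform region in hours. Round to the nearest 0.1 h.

duration ≈ 5.0 h

Known phases: 2.2 × 3.6 + 3.9 × 7.3 = 7.92 + 28.47 = 36.39 mm.
Remaining depth = 40.8 − 36.39 = 4.41 mm.
Duration = 4.41 / 0.88 = 5.0 h.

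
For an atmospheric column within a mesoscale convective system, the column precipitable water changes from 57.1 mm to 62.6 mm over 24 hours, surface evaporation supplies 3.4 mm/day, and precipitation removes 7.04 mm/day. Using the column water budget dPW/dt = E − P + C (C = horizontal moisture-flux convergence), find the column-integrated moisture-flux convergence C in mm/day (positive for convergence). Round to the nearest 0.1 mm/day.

C ≈ 9.1 mm/day

dPW/dt = (62.6 − 57.1) mm / (24/24 day) = +5.500 mm/day.
C = dPW/dt − E + P = (+5.500) − 3.4 + 7.04 = 9.1 mm/day.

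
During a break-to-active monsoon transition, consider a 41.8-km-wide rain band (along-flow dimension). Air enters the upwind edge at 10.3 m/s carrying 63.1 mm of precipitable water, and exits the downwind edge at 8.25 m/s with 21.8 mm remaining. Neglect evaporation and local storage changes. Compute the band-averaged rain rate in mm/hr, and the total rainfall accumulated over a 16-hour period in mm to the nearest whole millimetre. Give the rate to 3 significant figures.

Column moisture flux per unit crosswind length is F = V × PW.
Inflow: F_in = 10.3 × 63.1 = 649.93 mm·m/s
Outflow: F_out = 8.25 × 21.8 = 179.85 mm·m/s
Steady-state rate R = (F_in − F_out)/L = (649.93 − 179.85) / 41800 m = 1.125e-02 mm/s.
R = 1.125e-02 × 3600 = 40.5 mm/hr.
Over 16 h: total = 40.5 × 16 = 648 mm.

R ≈ 40.5 mm/hr; total ≈ 648 mm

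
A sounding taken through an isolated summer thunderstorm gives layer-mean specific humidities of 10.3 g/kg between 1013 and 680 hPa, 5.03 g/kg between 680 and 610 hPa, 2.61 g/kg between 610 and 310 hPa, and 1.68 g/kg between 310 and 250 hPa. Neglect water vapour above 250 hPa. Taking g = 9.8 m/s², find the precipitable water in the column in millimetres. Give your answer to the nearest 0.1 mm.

Precipitable water is the column-integrated vapour mass per unit area: PW = (1/g) Σ q̄ Δp, with q in kg/kg and Δp in Pa (1 kg/m² of water = 1 mm).
Layer 1013–680 hPa: Δp = 333 hPa = 33300 Pa, q̄ = 0.0103 kg/kg → 0.0103 × 33300 / 9.8 = 35.00 mm
Layer 680–610 hPa: Δp = 70 hPa = 7000 Pa, q̄ = 0.00503 kg/kg → 0.00503 × 7000 / 9.8 = 3.59 mm
Layer 610–310 hPa: Δp = 300 hPa = 30000 Pa, q̄ = 0.00261 kg/kg → 0.00261 × 30000 / 9.8 = 7.99 mm
Layer 310–250 hPa: Δp = 60 hPa = 6000 Pa, q̄ = 0.00168 kg/kg → 0.00168 × 6000 / 9.8 = 1.03 mm
PW = 35.00 + 3.59 + 7.99 + 1.03 = 47.61 ≈ 47.6 mm.

PW ≈ 47.6 mm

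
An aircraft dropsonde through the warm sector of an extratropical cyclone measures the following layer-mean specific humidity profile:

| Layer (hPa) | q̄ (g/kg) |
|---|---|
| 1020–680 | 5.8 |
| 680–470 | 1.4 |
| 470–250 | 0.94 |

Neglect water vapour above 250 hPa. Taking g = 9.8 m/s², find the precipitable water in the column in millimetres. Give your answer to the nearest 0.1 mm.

PW ≈ 25.2 mm

Precipitable water is the column-integrated vapour mass per unit area: PW = (1/g) Σ q̄ Δp, with q in kg/kg and Δp in Pa (1 kg/m² of water = 1 mm).
Layer 1020–680 hPa: Δp = 340 hPa = 34000 Pa, q̄ = 0.0058 kg/kg → 0.0058 × 34000 / 9.8 = 20.12 mm
Layer 680–470 hPa: Δp = 210 hPa = 21000 Pa, q̄ = 0.0014 kg/kg → 0.0014 × 21000 / 9.8 = 3.00 mm
Layer 470–250 hPa: Δp = 220 hPa = 22000 Pa, q̄ = 0.00094 kg/kg → 0.00094 × 22000 / 9.8 = 2.11 mm
PW = 20.12 + 3.00 + 2.11 = 25.23 ≈ 25.2 mm.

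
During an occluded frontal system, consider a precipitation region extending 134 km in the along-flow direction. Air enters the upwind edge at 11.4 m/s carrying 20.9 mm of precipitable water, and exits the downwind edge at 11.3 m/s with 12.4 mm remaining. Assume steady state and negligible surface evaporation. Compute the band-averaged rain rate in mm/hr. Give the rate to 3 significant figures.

Column moisture flux per unit crosswind length is F = V × PW.
Inflow: F_in = 11.4 × 20.9 = 238.26 mm·m/s
Outflow: F_out = 11.3 × 12.4 = 140.12 mm·m/s
Steady-state rate R = (F_in − F_out)/L = (238.26 − 140.12) / 134000 m = 7.324e-04 mm/s.
R = 7.324e-04 × 3600 = 2.64 mm/hr.

R ≈ 2.64 mm/hr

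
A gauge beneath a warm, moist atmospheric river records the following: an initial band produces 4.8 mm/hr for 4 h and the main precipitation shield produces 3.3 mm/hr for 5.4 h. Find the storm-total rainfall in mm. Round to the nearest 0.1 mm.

Total = Σ Rᵢ Δtᵢ = 4.8 × 4 + 3.3 × 5.4
      = 19.2 + 17.82 = 37.0 mm.

total ≈ 37.0 mm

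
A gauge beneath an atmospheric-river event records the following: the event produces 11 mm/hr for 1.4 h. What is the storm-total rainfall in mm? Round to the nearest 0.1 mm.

total ≈ 15.4 mm

Total = Σ Rᵢ Δtᵢ = 11 × 1.4
      = 15.4 = 15.4 mm.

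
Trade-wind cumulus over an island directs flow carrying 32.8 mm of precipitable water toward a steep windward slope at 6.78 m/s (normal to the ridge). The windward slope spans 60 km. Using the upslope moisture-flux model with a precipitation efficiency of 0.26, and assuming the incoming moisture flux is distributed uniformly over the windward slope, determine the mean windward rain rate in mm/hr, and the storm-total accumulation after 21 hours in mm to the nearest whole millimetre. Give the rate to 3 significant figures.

Incoming column moisture flux per unit ridge length: F = V × PW = 6.78 × 32.8 = 222.384 mm·m/s.
Spread over the 60 km slope with efficiency ε = 0.26: R = ε·F/W = 0.26 × 222.384 / 60000 m = 9.637e-04 mm/s.
R = 9.637e-04 × 3600 = 3.47 mm/hr.
Over 21 h: total = 3.47 × 21 = 72.87 ≈ 73 mm.

R ≈ 3.47 mm/hr; total ≈ 73 mm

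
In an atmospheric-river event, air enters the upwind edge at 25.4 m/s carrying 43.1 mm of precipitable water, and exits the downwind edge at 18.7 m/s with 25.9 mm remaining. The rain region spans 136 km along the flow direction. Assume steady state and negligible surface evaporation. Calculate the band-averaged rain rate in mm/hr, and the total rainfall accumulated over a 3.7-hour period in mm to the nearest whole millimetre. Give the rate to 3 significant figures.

Column moisture flux per unit crosswind length is F = V × PW.
Inflow: F_in = 25.4 × 43.1 = 1094.74 mm·m/s
Outflow: F_out = 18.7 × 25.9 = 484.33 mm·m/s
Steady-state rate R = (F_in − F_out)/L = (1094.74 − 484.33) / 136000 m = 4.488e-03 mm/s.
R = 4.488e-03 × 3600 = 16.2 mm/hr.
Over 3.7 h: total = 16.2 × 3.7 = 59.94 ≈ 60 mm.

R ≈ 16.2 mm/hr; total ≈ 60 mm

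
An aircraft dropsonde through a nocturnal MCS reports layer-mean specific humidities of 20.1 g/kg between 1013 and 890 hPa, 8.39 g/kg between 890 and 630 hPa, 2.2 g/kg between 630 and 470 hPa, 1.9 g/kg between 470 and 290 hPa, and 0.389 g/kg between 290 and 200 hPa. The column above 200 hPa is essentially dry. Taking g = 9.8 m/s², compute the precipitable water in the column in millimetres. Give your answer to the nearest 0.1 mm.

PW ≈ 54.9 mm

Precipitable water is the column-integrated vapour mass per unit area: PW = (1/g) Σ q̄ Δp, with q in kg/kg and Δp in Pa (1 kg/m² of water = 1 mm).
Layer 1013–890 hPa: Δp = 123 hPa = 12300 Pa, q̄ = 0.0201 kg/kg → 0.0201 × 12300 / 9.8 = 25.23 mm
Layer 890–630 hPa: Δp = 260 hPa = 26000 Pa, q̄ = 0.00839 kg/kg → 0.00839 × 26000 / 9.8 = 22.26 mm
Layer 630–470 hPa: Δp = 160 hPa = 16000 Pa, q̄ = 0.0022 kg/kg → 0.0022 × 16000 / 9.8 = 3.59 mm
Layer 470–290 hPa: Δp = 180 hPa = 18000 Pa, q̄ = 0.0019 kg/kg → 0.0019 × 18000 / 9.8 = 3.49 mm
Layer 290–200 hPa: Δp = 90 hPa = 9000 Pa, q̄ = 0.000389 kg/kg → 0.000389 × 9000 / 9.8 = 0.36 mm
PW = 25.23 + 22.26 + 3.59 + 3.49 + 0.36 = 54.93 ≈ 54.9 mm.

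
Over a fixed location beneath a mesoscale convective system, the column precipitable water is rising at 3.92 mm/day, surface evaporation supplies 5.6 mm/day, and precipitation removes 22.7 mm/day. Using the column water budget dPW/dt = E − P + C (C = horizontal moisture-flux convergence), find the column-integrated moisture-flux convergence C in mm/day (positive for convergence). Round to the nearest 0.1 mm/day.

dPW/dt = +3.92 mm/day.
C = dPW/dt − E + P = (+3.92) − 5.6 + 22.7 = 21.0 mm/day.

C ≈ 21.0 mm/day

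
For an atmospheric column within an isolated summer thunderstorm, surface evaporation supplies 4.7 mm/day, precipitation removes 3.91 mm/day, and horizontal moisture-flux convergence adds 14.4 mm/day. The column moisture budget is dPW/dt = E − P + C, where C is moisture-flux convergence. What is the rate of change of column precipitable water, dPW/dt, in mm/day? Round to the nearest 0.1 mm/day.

dPW/dt ≈ 15.2 mm/day

dPW/dt = E − P + C = 4.7 − 3.91 + (14.4) = 15.2 mm/day.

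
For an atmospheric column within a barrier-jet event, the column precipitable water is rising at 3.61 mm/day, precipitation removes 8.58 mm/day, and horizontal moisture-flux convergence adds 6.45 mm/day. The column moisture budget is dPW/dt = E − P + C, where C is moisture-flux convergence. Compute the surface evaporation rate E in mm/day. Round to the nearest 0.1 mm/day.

dPW/dt = +3.61 mm/day.
E = dPW/dt + P − C = (+3.61) + 8.58 − (6.45) = 5.7 mm/day.

E ≈ 5.7 mm/day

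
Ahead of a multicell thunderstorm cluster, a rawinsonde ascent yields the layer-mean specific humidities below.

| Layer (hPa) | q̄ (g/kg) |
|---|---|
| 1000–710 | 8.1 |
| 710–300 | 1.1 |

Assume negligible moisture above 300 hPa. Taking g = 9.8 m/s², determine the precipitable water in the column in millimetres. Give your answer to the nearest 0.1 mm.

PW ≈ 28.6 mm

Precipitable water is the column-integrated vapour mass per unit area: PW = (1/g) Σ q̄ Δp, with q in kg/kg and Δp in Pa (1 kg/m² of water = 1 mm).
Layer 1000–710 hPa: Δp = 290 hPa = 29000 Pa, q̄ = 0.0081 kg/kg → 0.0081 × 29000 / 9.8 = 23.97 mm
Layer 710–300 hPa: Δp = 410 hPa = 41000 Pa, q̄ = 0.0011 kg/kg → 0.0011 × 41000 / 9.8 = 4.60 mm
PW = 23.97 + 4.60 = 28.57 ≈ 28.6 mm.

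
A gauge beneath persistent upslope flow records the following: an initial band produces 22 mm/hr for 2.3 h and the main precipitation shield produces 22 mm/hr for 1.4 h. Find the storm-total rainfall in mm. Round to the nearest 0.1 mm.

Total = Σ Rᵢ Δtᵢ = 22 × 2.3 + 22 × 1.4
      = 50.6 + 30.8 = 81.4 mm.

total ≈ 81.4 mm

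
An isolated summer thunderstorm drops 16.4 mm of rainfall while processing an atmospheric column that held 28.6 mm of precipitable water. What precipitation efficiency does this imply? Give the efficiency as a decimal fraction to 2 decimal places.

ε ≈ 0.57

ε = rainfall / PW = 16.4 / 28.6 = 0.57.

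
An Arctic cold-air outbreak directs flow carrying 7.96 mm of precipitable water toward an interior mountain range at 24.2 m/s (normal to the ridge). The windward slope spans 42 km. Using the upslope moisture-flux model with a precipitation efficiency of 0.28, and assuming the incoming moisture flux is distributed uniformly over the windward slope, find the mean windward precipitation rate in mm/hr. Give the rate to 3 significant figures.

R ≈ 4.62 mm/hr

Incoming column moisture flux per unit ridge length: F = V × PW = 24.2 × 7.96 = 192.632 mm·m/s.
Spread over the 42 km slope with efficiency ε = 0.28: R = ε·F/W = 0.28 × 192.632 / 42000 m = 1.284e-03 mm/s.
R = 1.284e-03 × 3600 = 4.62 mm/hr.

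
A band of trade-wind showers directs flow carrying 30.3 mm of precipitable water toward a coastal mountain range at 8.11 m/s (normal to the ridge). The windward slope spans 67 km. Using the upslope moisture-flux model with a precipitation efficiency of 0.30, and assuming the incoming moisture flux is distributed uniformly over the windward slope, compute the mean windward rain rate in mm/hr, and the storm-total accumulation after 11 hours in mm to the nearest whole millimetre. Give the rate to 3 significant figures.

R ≈ 3.96 mm/hr; total ≈ 44 mm

Incoming column moisture flux per unit ridge length: F = V × PW = 8.11 × 30.3 = 245.733 mm·m/s.
Spread over the 67 km slope with efficiency ε = 0.30: R = ε·F/W = 0.30 × 245.733 / 67000 m = 1.100e-03 mm/s.
R = 1.100e-03 × 3600 = 3.96 mm/hr.
Over 11 h: total = 3.96 × 11 = 43.56 ≈ 44 mm.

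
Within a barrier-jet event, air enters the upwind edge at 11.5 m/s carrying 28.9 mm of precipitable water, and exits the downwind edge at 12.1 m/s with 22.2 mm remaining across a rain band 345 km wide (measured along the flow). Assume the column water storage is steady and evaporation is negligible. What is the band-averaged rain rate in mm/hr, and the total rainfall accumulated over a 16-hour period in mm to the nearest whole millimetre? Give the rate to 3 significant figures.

Column moisture flux per unit crosswind length is F = V × PW.
Inflow: F_in = 11.5 × 28.9 = 332.35 mm·m/s
Outflow: F_out = 12.1 × 22.2 = 268.62 mm·m/s
Steady-state rate R = (F_in − F_out)/L = (332.35 − 268.62) / 345000 m = 1.847e-04 mm/s.
R = 1.847e-04 × 3600 = 0.665 mm/hr.
Over 16 h: total = 0.665 × 16 = 10.64 ≈ 11 mm.

R ≈ 0.665 mm/hr; total ≈ 11 mm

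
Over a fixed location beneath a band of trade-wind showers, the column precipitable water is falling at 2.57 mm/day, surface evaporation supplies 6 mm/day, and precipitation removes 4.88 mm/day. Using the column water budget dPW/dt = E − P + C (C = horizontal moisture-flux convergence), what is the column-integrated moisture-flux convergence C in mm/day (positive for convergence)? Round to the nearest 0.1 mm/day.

dPW/dt = -2.57 mm/day.
C = dPW/dt − E + P = (-2.57) − 6 + 4.88 = -3.7 mm/day.

C ≈ -3.7 mm/day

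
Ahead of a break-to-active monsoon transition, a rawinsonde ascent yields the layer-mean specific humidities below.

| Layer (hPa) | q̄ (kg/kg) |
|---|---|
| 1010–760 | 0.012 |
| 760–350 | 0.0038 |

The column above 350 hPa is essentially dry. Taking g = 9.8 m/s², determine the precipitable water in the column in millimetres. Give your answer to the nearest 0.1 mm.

Precipitable water is the column-integrated vapour mass per unit area: PW = (1/g) Σ q̄ Δp, with q in kg/kg and Δp in Pa (1 kg/m² of water = 1 mm).
Layer 1010–760 hPa: Δp = 250 hPa = 25000 Pa, q̄ = 0.012 kg/kg → 0.012 × 25000 / 9.8 = 30.61 mm
Layer 760–350 hPa: Δp = 410 hPa = 41000 Pa, q̄ = 0.0038 kg/kg → 0.0038 × 41000 / 9.8 = 15.90 mm
PW = 30.61 + 15.90 = 46.51 ≈ 46.5 mm.

PW ≈ 46.5 mm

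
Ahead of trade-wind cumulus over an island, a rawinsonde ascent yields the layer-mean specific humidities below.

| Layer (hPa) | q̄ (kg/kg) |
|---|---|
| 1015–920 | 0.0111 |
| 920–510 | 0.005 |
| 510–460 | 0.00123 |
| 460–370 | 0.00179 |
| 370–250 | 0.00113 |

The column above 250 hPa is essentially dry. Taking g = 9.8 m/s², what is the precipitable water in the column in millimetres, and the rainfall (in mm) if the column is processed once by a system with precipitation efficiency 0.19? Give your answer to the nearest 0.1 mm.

Precipitable water is the column-integrated vapour mass per unit area: PW = (1/g) Σ q̄ Δp, with q in kg/kg and Δp in Pa (1 kg/m² of water = 1 mm).
Layer 1015–920 hPa: Δp = 95 hPa = 9500 Pa, q̄ = 0.0111 kg/kg → 0.0111 × 9500 / 9.8 = 10.76 mm
Layer 920–510 hPa: Δp = 410 hPa = 41000 Pa, q̄ = 0.005 kg/kg → 0.005 × 41000 / 9.8 = 20.92 mm
Layer 510–460 hPa: Δp = 50 hPa = 5000 Pa, q̄ = 0.00123 kg/kg → 0.00123 × 5000 / 9.8 = 0.63 mm
Layer 460–370 hPa: Δp = 90 hPa = 9000 Pa, q̄ = 0.00179 kg/kg → 0.00179 × 9000 / 9.8 = 1.64 mm
Layer 370–250 hPa: Δp = 120 hPa = 12000 Pa, q̄ = 0.00113 kg/kg → 0.00113 × 12000 / 9.8 = 1.38 mm
PW = 10.76 + 20.92 + 0.63 + 1.64 + 1.38 = 35.33 ≈ 35.3 mm.
Rainfall = ε × PW = 0.19 × 35.3 = 6.7 mm.

PW ≈ 35.3 mm; rainfall ≈ 6.7 mm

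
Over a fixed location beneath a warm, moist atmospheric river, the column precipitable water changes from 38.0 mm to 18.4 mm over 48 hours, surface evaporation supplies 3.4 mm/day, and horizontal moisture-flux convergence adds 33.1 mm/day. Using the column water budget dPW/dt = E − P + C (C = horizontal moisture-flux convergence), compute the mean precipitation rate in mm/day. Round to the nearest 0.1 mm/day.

P ≈ 46.3 mm/day

dPW/dt = (18.4 − 38.0) mm / (48/24 day) = -9.800 mm/day.
P = E + C − dPW/dt = 3.4 + (33.1) − (-9.800) = 46.3 mm/day.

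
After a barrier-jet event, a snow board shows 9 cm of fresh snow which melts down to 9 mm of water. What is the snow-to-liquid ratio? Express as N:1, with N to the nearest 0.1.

Ratio = snow depth / SWE = 90 mm / 9 mm = 10.0, i.e. 10.0:1.

ratio ≈ 10.0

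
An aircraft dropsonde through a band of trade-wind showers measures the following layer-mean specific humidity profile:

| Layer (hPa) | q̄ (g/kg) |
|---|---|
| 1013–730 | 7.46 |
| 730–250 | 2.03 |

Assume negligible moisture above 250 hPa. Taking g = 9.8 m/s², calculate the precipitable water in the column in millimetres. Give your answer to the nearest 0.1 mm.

PW ≈ 31.5 mm

Precipitable water is the column-integrated vapour mass per unit area: PW = (1/g) Σ q̄ Δp, with q in kg/kg and Δp in Pa (1 kg/m² of water = 1 mm).
Layer 1013–730 hPa: Δp = 283 hPa = 28300 Pa, q̄ = 0.00746 kg/kg → 0.00746 × 28300 / 9.8 = 21.54 mm
Layer 730–250 hPa: Δp = 480 hPa = 48000 Pa, q̄ = 0.00203 kg/kg → 0.00203 × 48000 / 9.8 = 9.94 mm
PW = 21.54 + 9.94 = 31.48 ≈ 31.5 mm.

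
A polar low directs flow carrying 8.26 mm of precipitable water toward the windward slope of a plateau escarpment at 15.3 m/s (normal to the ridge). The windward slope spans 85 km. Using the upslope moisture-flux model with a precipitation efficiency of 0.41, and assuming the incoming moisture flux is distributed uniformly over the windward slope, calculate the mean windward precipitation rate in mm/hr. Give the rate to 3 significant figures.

R ≈ 2.19 mm/hr

Incoming column moisture flux per unit ridge length: F = V × PW = 15.3 × 8.26 = 126.378 mm·m/s.
Spread over the 85 km slope with efficiency ε = 0.41: R = ε·F/W = 0.41 × 126.378 / 85000 m = 6.096e-04 mm/s.
R = 6.096e-04 × 3600 = 2.19 mm/hr.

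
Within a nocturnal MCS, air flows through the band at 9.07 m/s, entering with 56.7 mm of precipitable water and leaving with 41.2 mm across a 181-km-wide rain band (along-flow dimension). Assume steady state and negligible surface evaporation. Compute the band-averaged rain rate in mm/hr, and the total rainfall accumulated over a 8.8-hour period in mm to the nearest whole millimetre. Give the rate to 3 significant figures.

R ≈ 2.80 mm/hr; total ≈ 25 mm

Column moisture flux per unit crosswind length is F = V × PW.
Inflow: F_in = 9.07 × 56.7 = 514.269 mm·m/s
Outflow: F_out = 9.07 × 41.2 = 373.684 mm·m/s
Steady-state rate R = (F_in − F_out)/L = (514.269 − 373.684) / 181000 m = 7.767e-04 mm/s.
R = 7.767e-04 × 3600 = 2.80 mm/hr.
Over 8.8 h: total = 2.80 × 8.8 = 24.64 ≈ 25 mm.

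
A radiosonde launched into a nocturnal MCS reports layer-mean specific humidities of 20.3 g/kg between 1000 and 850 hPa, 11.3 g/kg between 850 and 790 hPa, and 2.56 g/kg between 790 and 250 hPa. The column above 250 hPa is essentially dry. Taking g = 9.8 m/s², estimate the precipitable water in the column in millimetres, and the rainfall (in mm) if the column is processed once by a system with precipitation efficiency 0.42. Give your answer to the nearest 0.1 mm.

PW ≈ 52.1 mm; rainfall ≈ 21.9 mm

Precipitable water is the column-integrated vapour mass per unit area: PW = (1/g) Σ q̄ Δp, with q in kg/kg and Δp in Pa (1 kg/m² of water = 1 mm).
Layer 1000–850 hPa: Δp = 150 hPa = 15000 Pa, q̄ = 0.0203 kg/kg → 0.0203 × 15000 / 9.8 = 31.07 mm
Layer 850–790 hPa: Δp = 60 hPa = 6000 Pa, q̄ = 0.0113 kg/kg → 0.0113 × 6000 / 9.8 = 6.92 mm
Layer 790–250 hPa: Δp = 540 hPa = 54000 Pa, q̄ = 0.00256 kg/kg → 0.00256 × 54000 / 9.8 = 14.11 mm
PW = 31.07 + 6.92 + 14.11 = 52.10 ≈ 52.1 mm.
Rainfall = ε × PW = 0.42 × 52.1 = 21.9 mm.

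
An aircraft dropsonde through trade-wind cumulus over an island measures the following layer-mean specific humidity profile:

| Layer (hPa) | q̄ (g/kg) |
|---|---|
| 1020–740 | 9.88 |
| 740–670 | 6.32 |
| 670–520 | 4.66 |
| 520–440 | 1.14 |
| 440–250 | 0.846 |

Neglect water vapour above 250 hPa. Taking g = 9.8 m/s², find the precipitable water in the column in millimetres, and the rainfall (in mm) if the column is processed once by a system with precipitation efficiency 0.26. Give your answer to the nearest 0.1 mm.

Precipitable water is the column-integrated vapour mass per unit area: PW = (1/g) Σ q̄ Δp, with q in kg/kg and Δp in Pa (1 kg/m² of water = 1 mm).
Layer 1020–740 hPa: Δp = 280 hPa = 28000 Pa, q̄ = 0.00988 kg/kg → 0.00988 × 28000 / 9.8 = 28.23 mm
Layer 740–670 hPa: Δp = 70 hPa = 7000 Pa, q̄ = 0.00632 kg/kg → 0.00632 × 7000 / 9.8 = 4.51 mm
Layer 670–520 hPa: Δp = 150 hPa = 15000 Pa, q̄ = 0.00466 kg/kg → 0.00466 × 15000 / 9.8 = 7.13 mm
Layer 520–440 hPa: Δp = 80 hPa = 8000 Pa, q̄ = 0.00114 kg/kg → 0.00114 × 8000 / 9.8 = 0.93 mm
Layer 440–250 hPa: Δp = 190 hPa = 19000 Pa, q̄ = 0.000846 kg/kg → 0.000846 × 19000 / 9.8 = 1.64 mm
PW = 28.23 + 4.51 + 7.13 + 0.93 + 1.64 = 42.44 ≈ 42.4 mm.
Rainfall = ε × PW = 0.26 × 42.4 = 11.0 mm.

PW ≈ 42.4 mm; rainfall ≈ 11.0 mm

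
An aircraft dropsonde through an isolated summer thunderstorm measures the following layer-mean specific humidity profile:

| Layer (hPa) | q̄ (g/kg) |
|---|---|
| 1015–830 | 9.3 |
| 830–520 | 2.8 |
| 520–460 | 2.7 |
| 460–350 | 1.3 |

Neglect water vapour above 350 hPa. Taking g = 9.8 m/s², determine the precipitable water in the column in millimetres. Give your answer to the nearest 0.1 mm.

PW ≈ 29.5 mm

Precipitable water is the column-integrated vapour mass per unit area: PW = (1/g) Σ q̄ Δp, with q in kg/kg and Δp in Pa (1 kg/m² of water = 1 mm).
Layer 1015–830 hPa: Δp = 185 hPa = 18500 Pa, q̄ = 0.0093 kg/kg → 0.0093 × 18500 / 9.8 = 17.56 mm
Layer 830–520 hPa: Δp = 310 hPa = 31000 Pa, q̄ = 0.0028 kg/kg → 0.0028 × 31000 / 9.8 = 8.86 mm
Layer 520–460 hPa: Δp = 60 hPa = 6000 Pa, q̄ = 0.0027 kg/kg → 0.0027 × 6000 / 9.8 = 1.65 mm
Layer 460–350 hPa: Δp = 110 hPa = 11000 Pa, q̄ = 0.0013 kg/kg → 0.0013 × 11000 / 9.8 = 1.46 mm
PW = 17.56 + 8.86 + 1.65 + 1.46 = 29.53 ≈ 29.5 mm.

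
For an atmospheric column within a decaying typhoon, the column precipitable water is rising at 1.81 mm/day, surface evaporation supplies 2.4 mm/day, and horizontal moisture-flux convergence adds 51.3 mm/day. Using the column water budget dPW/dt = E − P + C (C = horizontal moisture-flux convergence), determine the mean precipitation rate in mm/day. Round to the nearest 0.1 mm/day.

dPW/dt = +1.81 mm/day.
P = E + C − dPW/dt = 2.4 + (51.3) − (+1.81) = 51.9 mm/day.

P ≈ 51.9 mm/day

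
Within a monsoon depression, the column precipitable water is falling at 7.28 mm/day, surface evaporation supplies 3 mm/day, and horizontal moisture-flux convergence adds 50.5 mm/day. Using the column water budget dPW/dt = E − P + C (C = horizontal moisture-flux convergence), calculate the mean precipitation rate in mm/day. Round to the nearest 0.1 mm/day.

dPW/dt = -7.28 mm/day.
P = E + C − dPW/dt = 3 + (50.5) − (-7.28) = 60.8 mm/day.

P ≈ 60.8 mm/day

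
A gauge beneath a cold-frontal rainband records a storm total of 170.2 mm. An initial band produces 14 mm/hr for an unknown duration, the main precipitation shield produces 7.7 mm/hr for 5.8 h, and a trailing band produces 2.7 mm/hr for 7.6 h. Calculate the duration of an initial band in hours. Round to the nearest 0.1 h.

Known phases: 7.7 × 5.8 + 2.7 × 7.6 = 44.66 + 20.52 = 65.18 mm.
Remaining depth = 170.2 − 65.18 = 105.02 mm.
Duration = 105.02 / 14 = 7.5 h.

duration ≈ 7.5 h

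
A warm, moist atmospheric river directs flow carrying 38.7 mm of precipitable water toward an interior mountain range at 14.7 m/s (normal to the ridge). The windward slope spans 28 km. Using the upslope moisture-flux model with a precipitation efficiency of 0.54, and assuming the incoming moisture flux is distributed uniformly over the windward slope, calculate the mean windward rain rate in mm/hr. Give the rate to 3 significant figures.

Incoming column moisture flux per unit ridge length: F = V × PW = 14.7 × 38.7 = 568.89 mm·m/s.
Spread over the 28 km slope with efficiency ε = 0.54: R = ε·F/W = 0.54 × 568.89 / 28000 m = 1.097e-02 mm/s.
R = 1.097e-02 × 3600 = 39.5 mm/hr.

R ≈ 39.5 mm/hr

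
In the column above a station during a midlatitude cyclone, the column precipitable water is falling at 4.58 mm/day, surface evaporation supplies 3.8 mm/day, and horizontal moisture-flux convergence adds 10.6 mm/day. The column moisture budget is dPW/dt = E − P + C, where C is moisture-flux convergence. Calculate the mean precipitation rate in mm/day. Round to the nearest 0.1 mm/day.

P ≈ 19.0 mm/day

dPW/dt = -4.58 mm/day.
P = E + C − dPW/dt = 3.8 + (10.6) − (-4.58) = 19.0 mm/day.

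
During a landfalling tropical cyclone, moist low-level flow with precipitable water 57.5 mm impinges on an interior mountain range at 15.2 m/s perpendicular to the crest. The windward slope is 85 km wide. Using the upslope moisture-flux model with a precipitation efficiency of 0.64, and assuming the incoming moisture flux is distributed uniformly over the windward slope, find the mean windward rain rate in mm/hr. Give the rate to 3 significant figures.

Incoming column moisture flux per unit ridge length: F = V × PW = 15.2 × 57.5 = 874 mm·m/s.
Spread over the 85 km slope with efficiency ε = 0.64: R = ε·F/W = 0.64 × 874 / 85000 m = 6.581e-03 mm/s.
R = 6.581e-03 × 3600 = 23.7 mm/hr.

R ≈ 23.7 mm/hr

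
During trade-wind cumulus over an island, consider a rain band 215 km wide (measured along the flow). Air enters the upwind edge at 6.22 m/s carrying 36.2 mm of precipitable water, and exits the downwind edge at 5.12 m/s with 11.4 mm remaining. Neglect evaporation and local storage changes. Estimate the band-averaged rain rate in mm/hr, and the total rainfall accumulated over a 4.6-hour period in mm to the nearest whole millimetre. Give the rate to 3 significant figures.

Column moisture flux per unit crosswind length is F = V × PW.
Inflow: F_in = 6.22 × 36.2 = 225.164 mm·m/s
Outflow: F_out = 5.12 × 11.4 = 58.368 mm·m/s
Steady-state rate R = (F_in − F_out)/L = (225.164 − 58.368) / 215000 m = 7.758e-04 mm/s.
R = 7.758e-04 × 3600 = 2.79 mm/hr.
Over 4.6 h: total = 2.79 × 4.6 = 12.834 ≈ 13 mm.

R ≈ 2.79 mm/hr; total ≈ 13 mm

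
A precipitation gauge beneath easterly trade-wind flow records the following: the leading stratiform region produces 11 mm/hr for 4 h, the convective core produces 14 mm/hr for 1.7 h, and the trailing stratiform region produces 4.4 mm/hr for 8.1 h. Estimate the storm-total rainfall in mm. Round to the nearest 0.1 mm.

Total = Σ Rᵢ Δtᵢ = 11 × 4 + 14 × 1.7 + 4.4 × 8.1
      = 44 + 23.8 + 35.64 = 103.4 mm.

total ≈ 103.4 mm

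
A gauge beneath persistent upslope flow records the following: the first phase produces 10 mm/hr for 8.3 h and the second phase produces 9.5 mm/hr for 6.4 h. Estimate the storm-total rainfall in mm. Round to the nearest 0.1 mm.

total ≈ 143.8 mm

Total = Σ Rᵢ Δtᵢ = 10 × 8.3 + 9.5 × 6.4
      = 83 + 60.8 = 143.8 mm.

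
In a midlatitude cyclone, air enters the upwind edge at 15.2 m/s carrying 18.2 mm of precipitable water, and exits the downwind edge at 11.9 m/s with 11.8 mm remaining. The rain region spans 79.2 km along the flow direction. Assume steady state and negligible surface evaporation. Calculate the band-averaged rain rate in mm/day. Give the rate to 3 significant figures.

Column moisture flux per unit crosswind length is F = V × PW.
Inflow: F_in = 15.2 × 18.2 = 276.64 mm·m/s
Outflow: F_out = 11.9 × 11.8 = 140.42 mm·m/s
Steady-state rate R = (F_in − F_out)/L = (276.64 − 140.42) / 79200 m = 1.720e-03 mm/s.
R = 1.720e-03 × 3600 × 24 = 149 mm/day.

R ≈ 149 mm/day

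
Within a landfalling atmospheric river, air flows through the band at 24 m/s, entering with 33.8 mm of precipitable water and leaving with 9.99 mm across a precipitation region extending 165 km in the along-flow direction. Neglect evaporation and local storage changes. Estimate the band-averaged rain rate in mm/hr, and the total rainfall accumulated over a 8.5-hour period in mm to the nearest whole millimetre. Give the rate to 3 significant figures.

Column moisture flux per unit crosswind length is F = V × PW.
Inflow: F_in = 24 × 33.8 = 811.2 mm·m/s
Outflow: F_out = 24 × 9.99 = 239.76 mm·m/s
Steady-state rate R = (F_in − F_out)/L = (811.2 − 239.76) / 165000 m = 3.463e-03 mm/s.
R = 3.463e-03 × 3600 = 12.5 mm/hr.
Over 8.5 h: total = 12.5 × 8.5 = 106.25 ≈ 106 mm.

R ≈ 12.5 mm/hr; total ≈ 106 mm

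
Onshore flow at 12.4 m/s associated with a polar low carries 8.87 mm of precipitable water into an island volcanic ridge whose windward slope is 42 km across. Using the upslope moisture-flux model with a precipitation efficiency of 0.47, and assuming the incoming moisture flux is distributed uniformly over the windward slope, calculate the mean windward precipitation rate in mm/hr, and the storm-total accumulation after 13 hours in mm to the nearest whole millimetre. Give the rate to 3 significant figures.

Incoming column moisture flux per unit ridge length: F = V × PW = 12.4 × 8.87 = 109.988 mm·m/s.
Spread over the 42 km slope with efficiency ε = 0.47: R = ε·F/W = 0.47 × 109.988 / 42000 m = 1.231e-03 mm/s.
R = 1.231e-03 × 3600 = 4.43 mm/hr.
Over 13 h: total = 4.43 × 13 = 57.59 ≈ 58 mm.

R ≈ 4.43 mm/hr; total ≈ 58 mm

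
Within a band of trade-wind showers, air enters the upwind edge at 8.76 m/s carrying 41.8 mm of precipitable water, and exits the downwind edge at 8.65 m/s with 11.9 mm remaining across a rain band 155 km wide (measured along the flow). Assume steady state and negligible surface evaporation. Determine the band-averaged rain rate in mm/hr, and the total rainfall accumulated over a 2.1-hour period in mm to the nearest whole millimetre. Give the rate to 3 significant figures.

R ≈ 6.11 mm/hr; total ≈ 13 mm

Column moisture flux per unit crosswind length is F = V × PW.
Inflow: F_in = 8.76 × 41.8 = 366.168 mm·m/s
Outflow: F_out = 8.65 × 11.9 = 102.935 mm·m/s
Steady-state rate R = (F_in − F_out)/L = (366.168 − 102.935) / 155000 m = 1.698e-03 mm/s.
R = 1.698e-03 × 3600 = 6.11 mm/hr.
Over 2.1 h: total = 6.11 × 2.1 = 12.831 ≈ 13 mm.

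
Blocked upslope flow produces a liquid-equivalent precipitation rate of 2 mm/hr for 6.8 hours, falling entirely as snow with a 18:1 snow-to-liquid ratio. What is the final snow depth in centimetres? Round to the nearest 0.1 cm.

Liquid-equivalent depth = 2 × 6.8 = 13.6 mm.
Snow depth = 13.6 mm × 18 = 244.8 mm = 24.5 cm.

snow depth ≈ 24.5 cm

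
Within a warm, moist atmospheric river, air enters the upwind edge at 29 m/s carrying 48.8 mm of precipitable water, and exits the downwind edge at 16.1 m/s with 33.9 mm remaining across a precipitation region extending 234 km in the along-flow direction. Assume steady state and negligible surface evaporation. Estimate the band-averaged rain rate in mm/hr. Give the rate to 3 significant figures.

Column moisture flux per unit crosswind length is F = V × PW.
Inflow: F_in = 29 × 48.8 = 1415.2 mm·m/s
Outflow: F_out = 16.1 × 33.9 = 545.79 mm·m/s
Steady-state rate R = (F_in − F_out)/L = (1415.2 − 545.79) / 234000 m = 3.715e-03 mm/s.
R = 3.715e-03 × 3600 = 13.4 mm/hr.

R ≈ 13.4 mm/hr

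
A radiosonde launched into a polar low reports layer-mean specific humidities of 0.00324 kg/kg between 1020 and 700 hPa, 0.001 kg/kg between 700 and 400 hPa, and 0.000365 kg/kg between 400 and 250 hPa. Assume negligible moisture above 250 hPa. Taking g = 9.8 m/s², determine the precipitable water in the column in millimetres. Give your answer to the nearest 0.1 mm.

Precipitable water is the column-integrated vapour mass per unit area: PW = (1/g) Σ q̄ Δp, with q in kg/kg and Δp in Pa (1 kg/m² of water = 1 mm).
Layer 1020–700 hPa: Δp = 320 hPa = 32000 Pa, q̄ = 0.00324 kg/kg → 0.00324 × 32000 / 9.8 = 10.58 mm
Layer 700–400 hPa: Δp = 300 hPa = 30000 Pa, q̄ = 0.001 kg/kg → 0.001 × 30000 / 9.8 = 3.06 mm
Layer 400–250 hPa: Δp = 150 hPa = 15000 Pa, q̄ = 0.000365 kg/kg → 0.000365 × 15000 / 9.8 = 0.56 mm
PW = 10.58 + 3.06 + 0.56 = 14.20 ≈ 14.2 mm.

PW ≈ 14.2 mm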